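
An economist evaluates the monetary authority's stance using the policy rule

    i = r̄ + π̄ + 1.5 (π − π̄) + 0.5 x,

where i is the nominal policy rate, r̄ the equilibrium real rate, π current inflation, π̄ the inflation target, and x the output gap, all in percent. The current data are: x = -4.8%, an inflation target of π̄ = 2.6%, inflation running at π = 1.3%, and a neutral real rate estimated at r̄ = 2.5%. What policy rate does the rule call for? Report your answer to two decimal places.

i = 2.5 + 2.6 + 1.5 × (1.3 − 2.6) + 0.5 × (-4.8)
   = 2.5 + 2.6 − 1.95 − 2.4 = 0.75

0.75%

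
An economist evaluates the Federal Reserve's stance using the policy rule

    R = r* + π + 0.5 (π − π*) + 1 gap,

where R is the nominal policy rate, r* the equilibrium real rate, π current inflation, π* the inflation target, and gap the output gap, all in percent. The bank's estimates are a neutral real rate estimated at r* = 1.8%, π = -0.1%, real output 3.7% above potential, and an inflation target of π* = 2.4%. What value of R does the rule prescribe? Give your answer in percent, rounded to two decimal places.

Output 3.7% above potential → gap = 3.7.
R = 1.8 + (-0.1) + 0.5 × (-0.1 − 2.4) + 1 × 3.7
   = 1.8 − 0.1 − 1.25 + 3.7 = 4.15

4.15%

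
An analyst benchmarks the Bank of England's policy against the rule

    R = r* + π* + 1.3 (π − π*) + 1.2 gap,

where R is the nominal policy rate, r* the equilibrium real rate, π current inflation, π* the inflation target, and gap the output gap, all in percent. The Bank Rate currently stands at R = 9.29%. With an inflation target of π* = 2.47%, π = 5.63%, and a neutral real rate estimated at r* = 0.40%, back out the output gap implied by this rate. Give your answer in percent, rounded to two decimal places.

1.2 gap = 9.29 − 0.40 − 2.47 − 1.3 × (5.63 − 2.47) = 2.312
gap = 2.312 / 1.2 = 1.93

1.93%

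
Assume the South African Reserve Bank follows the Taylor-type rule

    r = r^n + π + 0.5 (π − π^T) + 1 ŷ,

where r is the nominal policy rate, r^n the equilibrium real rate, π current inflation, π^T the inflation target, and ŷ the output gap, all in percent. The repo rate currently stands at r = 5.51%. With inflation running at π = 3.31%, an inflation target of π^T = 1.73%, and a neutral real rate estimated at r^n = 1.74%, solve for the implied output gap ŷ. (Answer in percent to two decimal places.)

-0.33%

1 ŷ = 5.51 − 1.74 − 3.31 − 0.5 × (3.31 − 1.73) = -0.33
ŷ = -0.33 / 1 = -0.33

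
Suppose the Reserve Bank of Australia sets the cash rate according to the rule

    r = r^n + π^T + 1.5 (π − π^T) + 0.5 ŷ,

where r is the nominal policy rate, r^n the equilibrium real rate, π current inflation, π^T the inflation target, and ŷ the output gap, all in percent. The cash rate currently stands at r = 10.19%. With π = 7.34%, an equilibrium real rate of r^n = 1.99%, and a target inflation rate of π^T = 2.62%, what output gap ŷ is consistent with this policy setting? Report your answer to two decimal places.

-3.00%

0.5 ŷ = 10.19 − 1.99 − 2.62 − 1.5 × (7.34 − 2.62) = -1.5
ŷ = -1.5 / 0.5 = -3.00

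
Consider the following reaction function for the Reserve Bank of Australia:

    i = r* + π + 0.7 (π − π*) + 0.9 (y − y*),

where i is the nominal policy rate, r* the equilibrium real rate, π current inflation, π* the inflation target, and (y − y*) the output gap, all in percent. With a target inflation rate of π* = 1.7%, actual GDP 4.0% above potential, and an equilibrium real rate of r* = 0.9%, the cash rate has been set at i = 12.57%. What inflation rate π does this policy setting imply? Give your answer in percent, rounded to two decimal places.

Output 4.0% above potential → (y − y*) = 4.0.
Collecting π: i = r* + (1 + 0.7) π − 0.7 π* + 0.9 (y − y*)
1.7 π = 12.57 − 0.9 + 0.7 × 1.7 − 0.9 × 4.0 = 9.26
π = 9.26 / 1.7 = 5.45

5.45%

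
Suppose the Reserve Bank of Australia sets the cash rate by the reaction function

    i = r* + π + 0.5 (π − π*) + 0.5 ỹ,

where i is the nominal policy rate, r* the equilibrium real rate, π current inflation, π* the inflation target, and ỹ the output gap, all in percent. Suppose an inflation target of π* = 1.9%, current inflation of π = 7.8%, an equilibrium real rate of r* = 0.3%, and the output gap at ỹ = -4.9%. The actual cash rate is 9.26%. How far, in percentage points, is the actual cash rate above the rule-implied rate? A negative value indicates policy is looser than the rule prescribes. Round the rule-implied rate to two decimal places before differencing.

0.66 pp

i = 0.3 + 7.8 + 0.5 × (7.8 − 1.9) + 0.5 × (-4.9)
   = 0.3 + 7.8 + 2.95 − 2.45 = 8.60
Deviation = 9.26 − 8.60 = 0.66 pp.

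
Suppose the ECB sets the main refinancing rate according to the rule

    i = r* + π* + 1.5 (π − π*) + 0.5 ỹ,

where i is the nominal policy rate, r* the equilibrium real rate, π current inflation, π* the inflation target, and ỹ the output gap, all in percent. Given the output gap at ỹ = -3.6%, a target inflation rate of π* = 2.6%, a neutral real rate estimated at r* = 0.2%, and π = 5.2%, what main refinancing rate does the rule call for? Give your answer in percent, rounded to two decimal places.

i = 0.2 + 2.6 + 1.5 × (5.2 − 2.6) + 0.5 × (-3.6)
   = 0.2 + 2.6 + 3.9 − 1.8 = 4.90

4.90%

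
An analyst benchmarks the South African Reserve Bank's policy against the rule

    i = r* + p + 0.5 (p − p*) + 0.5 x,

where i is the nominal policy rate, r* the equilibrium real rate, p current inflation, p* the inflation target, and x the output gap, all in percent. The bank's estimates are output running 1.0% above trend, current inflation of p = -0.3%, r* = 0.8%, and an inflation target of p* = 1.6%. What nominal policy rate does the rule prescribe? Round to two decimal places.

Output 1.0% above potential → x = 1.0.
i = 0.8 + (-0.3) + 0.5 × (-0.3 − 1.6) + 0.5 × 1.0
   = 0.8 − 0.3 − 0.95 + 0.5 = 0.05

0.05%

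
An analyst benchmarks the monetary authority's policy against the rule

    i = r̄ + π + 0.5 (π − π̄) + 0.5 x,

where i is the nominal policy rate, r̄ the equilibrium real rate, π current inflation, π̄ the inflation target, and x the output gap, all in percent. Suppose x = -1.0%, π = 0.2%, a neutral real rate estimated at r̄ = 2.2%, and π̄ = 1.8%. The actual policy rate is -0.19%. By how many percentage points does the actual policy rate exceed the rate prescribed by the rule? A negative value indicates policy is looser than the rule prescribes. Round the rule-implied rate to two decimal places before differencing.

i = 2.2 + 0.2 + 0.5 × (0.2 − 1.8) + 0.5 × (-1.0)
   = 2.2 + 0.2 − 0.8 − 0.5 = 1.10
Deviation = -0.19 − 1.10 = -1.29 pp.

-1.29 pp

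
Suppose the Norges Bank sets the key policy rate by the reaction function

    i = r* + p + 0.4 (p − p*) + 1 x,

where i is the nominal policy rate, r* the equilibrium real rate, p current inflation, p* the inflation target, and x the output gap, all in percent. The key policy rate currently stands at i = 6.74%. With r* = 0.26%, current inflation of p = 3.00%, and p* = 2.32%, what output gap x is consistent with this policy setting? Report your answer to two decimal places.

3.21%

1 x = 6.74 − 0.26 − 3.00 − 0.4 × (3.00 − 2.32) = 3.208
x = 3.208 / 1 = 3.21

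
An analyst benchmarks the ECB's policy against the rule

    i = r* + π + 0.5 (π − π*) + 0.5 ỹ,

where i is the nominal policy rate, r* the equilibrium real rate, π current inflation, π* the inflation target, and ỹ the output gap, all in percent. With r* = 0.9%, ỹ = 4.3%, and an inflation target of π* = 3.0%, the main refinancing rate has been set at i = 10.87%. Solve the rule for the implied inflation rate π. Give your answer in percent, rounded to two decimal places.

6.21%

Collecting π: i = r* + (1 + 0.5) π − 0.5 π* + 0.5 ỹ
1.5 π = 10.87 − 0.9 + 0.5 × 3.0 − 0.5 × 4.3 = 9.32
π = 9.32 / 1.5 = 6.21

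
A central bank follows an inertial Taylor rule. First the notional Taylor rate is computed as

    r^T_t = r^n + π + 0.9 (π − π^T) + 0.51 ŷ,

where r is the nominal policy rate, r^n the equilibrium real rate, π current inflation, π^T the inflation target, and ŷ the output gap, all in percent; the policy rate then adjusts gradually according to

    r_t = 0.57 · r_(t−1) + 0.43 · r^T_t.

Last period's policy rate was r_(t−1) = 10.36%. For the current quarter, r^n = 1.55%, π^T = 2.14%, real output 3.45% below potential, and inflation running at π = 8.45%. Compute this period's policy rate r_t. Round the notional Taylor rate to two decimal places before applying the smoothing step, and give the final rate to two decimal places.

11.89%

Output 3.45% below potential → ŷ = -3.45.
r^T_t = 1.55 + 8.45 + 0.9 × (8.45 − 2.14) + 0.51 × (-3.45)
   = 1.55 + 8.45 + 5.679 − 1.7595 = 13.92
r_t = 0.57 × 10.36 + 0.43 × 13.92 = 5.9052 + 5.9856 = 11.89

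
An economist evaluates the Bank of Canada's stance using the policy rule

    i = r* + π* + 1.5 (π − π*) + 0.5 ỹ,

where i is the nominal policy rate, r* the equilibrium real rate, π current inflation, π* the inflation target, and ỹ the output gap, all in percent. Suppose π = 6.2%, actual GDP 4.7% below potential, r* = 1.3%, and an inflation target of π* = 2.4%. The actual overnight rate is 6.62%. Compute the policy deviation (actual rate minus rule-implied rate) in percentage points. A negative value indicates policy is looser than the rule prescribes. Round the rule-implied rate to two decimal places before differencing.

Output 4.7% below potential → ỹ = -4.7.
i = 1.3 + 2.4 + 1.5 × (6.2 − 2.4) + 0.5 × (-4.7)
   = 1.3 + 2.4 + 5.7 − 2.35 = 7.05
Deviation = 6.62 − 7.05 = -0.43 pp.

-0.43 pp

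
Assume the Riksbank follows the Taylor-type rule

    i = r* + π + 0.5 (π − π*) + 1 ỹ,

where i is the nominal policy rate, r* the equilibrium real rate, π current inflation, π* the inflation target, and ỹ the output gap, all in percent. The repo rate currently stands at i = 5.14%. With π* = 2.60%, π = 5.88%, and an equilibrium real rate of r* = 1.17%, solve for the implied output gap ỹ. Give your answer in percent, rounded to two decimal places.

-3.55%

1 ỹ = 5.14 − 1.17 − 5.88 − 0.5 × (5.88 − 2.60) = -3.55
ỹ = -3.55 / 1 = -3.55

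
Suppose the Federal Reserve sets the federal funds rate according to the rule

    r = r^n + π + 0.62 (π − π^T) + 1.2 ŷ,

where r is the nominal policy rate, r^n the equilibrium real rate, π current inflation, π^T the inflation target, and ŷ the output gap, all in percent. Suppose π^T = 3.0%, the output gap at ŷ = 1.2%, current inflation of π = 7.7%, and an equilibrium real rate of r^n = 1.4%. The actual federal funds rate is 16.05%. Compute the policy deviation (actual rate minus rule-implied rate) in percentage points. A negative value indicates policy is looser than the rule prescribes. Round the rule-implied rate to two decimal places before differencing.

2.60 pp

r = 1.4 + 7.7 + 0.62 × (7.7 − 3.0) + 1.2 × 1.2
   = 1.4 + 7.7 + 2.914 + 1.44 = 13.45
Deviation = 16.05 − 13.45 = 2.60 pp.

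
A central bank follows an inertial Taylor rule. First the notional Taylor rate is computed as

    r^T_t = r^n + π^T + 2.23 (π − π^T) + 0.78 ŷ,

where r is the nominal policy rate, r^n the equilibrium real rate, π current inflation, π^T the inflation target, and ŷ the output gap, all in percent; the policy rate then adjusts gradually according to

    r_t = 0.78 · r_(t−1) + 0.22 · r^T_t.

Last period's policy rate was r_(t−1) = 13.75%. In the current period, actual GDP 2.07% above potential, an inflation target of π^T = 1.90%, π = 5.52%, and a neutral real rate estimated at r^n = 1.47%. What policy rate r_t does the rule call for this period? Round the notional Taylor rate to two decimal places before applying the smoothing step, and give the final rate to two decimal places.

13.60%

Output 2.07% above potential → ŷ = 2.07.
r^T_t = 1.47 + 1.90 + 2.23 × (5.52 − 1.90) + 0.78 × 2.07
   = 1.47 + 1.9 + 8.0726 + 1.6146 = 13.06
r_t = 0.78 × 13.75 + 0.22 × 13.06 = 10.725 + 2.8732 = 13.60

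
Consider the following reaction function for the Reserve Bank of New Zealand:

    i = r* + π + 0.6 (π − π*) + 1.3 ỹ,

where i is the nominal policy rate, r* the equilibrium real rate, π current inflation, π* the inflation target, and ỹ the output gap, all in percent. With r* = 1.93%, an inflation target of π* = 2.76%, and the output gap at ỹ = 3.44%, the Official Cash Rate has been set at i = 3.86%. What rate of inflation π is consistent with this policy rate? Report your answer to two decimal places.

Collecting π: i = r* + (1 + 0.6) π − 0.6 π* + 1.3 ỹ
1.6 π = 3.86 − 1.93 + 0.6 × 2.76 − 1.3 × 3.44 = -0.886
π = -0.886 / 1.6 = -0.55

-0.55%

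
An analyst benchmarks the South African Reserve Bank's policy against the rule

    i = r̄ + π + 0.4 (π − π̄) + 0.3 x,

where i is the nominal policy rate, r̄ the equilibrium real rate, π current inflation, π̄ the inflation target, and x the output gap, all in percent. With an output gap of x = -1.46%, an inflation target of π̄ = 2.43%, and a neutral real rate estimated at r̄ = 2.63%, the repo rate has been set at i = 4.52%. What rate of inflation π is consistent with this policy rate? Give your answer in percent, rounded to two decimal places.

Collecting π: i = r̄ + (1 + 0.4) π − 0.4 π̄ + 0.3 x
1.4 π = 4.52 − 2.63 + 0.4 × 2.43 − 0.3 × (-1.46) = 3.3
π = 3.3 / 1.4 = 2.36

2.36%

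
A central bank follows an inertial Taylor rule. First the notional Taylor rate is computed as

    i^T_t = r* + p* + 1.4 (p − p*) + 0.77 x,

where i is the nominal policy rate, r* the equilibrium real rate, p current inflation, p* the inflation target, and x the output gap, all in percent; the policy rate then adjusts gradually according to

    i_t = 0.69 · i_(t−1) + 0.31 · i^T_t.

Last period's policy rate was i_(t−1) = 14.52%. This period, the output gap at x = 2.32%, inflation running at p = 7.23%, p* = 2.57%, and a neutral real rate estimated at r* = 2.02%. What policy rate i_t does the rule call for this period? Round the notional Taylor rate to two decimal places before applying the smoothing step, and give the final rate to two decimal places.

14.02%

i^T_t = 2.02 + 2.57 + 1.4 × (7.23 − 2.57) + 0.77 × 2.32
   = 2.02 + 2.57 + 6.524 + 1.7864 = 12.90
i_t = 0.69 × 14.52 + 0.31 × 12.90 = 10.0188 + 3.999 = 14.02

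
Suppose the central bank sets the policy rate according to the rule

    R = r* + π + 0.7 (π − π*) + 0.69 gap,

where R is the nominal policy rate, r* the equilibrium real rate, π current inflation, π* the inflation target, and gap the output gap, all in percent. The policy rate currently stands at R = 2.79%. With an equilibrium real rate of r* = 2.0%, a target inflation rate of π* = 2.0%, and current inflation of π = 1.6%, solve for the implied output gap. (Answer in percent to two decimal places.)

-0.77%

0.69 gap = 2.79 − 2.0 − 1.6 − 0.7 × (1.6 − 2.0) = -0.53
gap = -0.53 / 0.69 = -0.77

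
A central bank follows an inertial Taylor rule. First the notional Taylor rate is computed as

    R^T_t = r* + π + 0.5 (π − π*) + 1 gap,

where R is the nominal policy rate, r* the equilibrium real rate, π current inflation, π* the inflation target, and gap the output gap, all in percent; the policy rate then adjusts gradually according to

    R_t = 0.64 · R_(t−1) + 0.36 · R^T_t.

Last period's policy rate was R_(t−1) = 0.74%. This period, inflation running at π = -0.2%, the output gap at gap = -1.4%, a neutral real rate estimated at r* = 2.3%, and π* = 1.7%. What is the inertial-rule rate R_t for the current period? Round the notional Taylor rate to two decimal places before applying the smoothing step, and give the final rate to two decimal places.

R^T_t = 2.3 + (-0.2) + 0.5 × (-0.2 − 1.7) + 1 × (-1.4)
   = 2.3 − 0.2 − 0.95 − 1.4 = -0.25
R_t = 0.64 × 0.74 + 0.36 × (-0.25) = 0.4736 − 0.09 = 0.38

0.38%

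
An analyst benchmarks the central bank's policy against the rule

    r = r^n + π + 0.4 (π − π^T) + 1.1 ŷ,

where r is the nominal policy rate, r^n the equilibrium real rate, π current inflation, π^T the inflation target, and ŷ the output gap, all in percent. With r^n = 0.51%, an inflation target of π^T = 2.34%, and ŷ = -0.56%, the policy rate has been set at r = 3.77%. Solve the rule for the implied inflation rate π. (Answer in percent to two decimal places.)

3.44%

Collecting π: r = r^n + (1 + 0.4) π − 0.4 π^T + 1.1 ŷ
1.4 π = 3.77 − 0.51 + 0.4 × 2.34 − 1.1 × (-0.56) = 4.812
π = 4.812 / 1.4 = 3.44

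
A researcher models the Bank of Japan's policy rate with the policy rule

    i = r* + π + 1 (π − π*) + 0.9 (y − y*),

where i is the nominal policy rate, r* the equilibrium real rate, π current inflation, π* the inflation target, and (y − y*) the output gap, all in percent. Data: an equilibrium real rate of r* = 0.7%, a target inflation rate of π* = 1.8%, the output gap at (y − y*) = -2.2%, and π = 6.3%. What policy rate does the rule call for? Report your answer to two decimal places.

9.52%

i = 0.7 + 6.3 + 1 × (6.3 − 1.8) + 0.9 × (-2.2)
   = 0.7 + 6.3 + 4.5 − 1.98 = 9.52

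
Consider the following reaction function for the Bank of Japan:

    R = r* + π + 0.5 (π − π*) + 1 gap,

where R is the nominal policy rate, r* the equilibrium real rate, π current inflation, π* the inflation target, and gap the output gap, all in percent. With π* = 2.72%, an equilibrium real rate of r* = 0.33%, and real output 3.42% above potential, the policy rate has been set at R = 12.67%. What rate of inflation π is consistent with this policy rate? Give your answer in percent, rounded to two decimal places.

Output 3.42% above potential → gap = 3.42.
Collecting π: R = r* + (1 + 0.5) π − 0.5 π* + 1 gap
1.5 π = 12.67 − 0.33 + 0.5 × 2.72 − 1 × 3.42 = 10.28
π = 10.28 / 1.5 = 6.85

6.85%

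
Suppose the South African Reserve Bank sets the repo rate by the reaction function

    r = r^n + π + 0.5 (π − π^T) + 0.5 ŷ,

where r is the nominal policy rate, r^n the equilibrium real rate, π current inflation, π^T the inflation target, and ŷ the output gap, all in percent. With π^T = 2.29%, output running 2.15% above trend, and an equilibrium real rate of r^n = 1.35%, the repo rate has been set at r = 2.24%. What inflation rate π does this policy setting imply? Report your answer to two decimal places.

0.64%

Output 2.15% above potential → ŷ = 2.15.
Collecting π: r = r^n + (1 + 0.5) π − 0.5 π^T + 0.5 ŷ
1.5 π = 2.24 − 1.35 + 0.5 × 2.29 − 0.5 × 2.15 = 0.96
π = 0.96 / 1.5 = 0.64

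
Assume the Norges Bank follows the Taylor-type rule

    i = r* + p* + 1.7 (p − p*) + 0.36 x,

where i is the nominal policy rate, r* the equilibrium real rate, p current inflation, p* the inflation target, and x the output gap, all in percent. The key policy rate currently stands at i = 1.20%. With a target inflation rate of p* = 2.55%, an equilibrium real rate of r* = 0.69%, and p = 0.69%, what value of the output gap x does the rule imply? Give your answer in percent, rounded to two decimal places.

3.12%

0.36 x = 1.20 − 0.69 − 2.55 − 1.7 × (0.69 − 2.55) = 1.122
x = 1.122 / 0.36 = 3.12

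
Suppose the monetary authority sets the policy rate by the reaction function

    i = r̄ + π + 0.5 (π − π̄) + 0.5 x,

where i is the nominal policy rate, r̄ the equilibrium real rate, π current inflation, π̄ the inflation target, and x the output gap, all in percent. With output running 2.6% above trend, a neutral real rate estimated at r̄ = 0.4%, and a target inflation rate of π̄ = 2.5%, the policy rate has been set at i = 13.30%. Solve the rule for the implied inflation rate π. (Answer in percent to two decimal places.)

8.57%

Output 2.6% above potential → x = 2.6.
Collecting π: i = r̄ + (1 + 0.5) π − 0.5 π̄ + 0.5 x
1.5 π = 13.30 − 0.4 + 0.5 × 2.5 − 0.5 × 2.6 = 12.85
π = 12.85 / 1.5 = 8.57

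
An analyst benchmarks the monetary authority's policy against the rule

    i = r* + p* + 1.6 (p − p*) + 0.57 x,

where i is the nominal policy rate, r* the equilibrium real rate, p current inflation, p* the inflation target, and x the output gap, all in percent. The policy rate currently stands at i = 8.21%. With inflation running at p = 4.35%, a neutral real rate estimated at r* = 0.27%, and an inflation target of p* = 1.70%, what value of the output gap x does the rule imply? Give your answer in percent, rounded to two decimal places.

3.51%

0.57 x = 8.21 − 0.27 − 1.70 − 1.6 × (4.35 − 1.70) = 2
x = 2 / 0.57 = 3.51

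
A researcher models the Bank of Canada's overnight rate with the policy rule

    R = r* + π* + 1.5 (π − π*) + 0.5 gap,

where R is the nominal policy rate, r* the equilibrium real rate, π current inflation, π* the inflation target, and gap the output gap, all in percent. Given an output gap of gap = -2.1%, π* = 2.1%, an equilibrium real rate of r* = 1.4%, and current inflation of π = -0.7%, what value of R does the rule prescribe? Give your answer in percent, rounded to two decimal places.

-1.75%

R = 1.4 + 2.1 + 1.5 × (-0.7 − 2.1) + 0.5 × (-2.1)
   = 1.4 + 2.1 − 4.2 − 1.05 = -1.75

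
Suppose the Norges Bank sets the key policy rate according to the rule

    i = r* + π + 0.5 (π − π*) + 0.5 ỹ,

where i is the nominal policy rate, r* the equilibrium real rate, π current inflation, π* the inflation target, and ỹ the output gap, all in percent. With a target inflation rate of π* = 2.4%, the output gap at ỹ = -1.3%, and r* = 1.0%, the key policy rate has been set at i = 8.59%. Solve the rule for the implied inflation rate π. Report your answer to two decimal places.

Collecting π: i = r* + (1 + 0.5) π − 0.5 π* + 0.5 ỹ
1.5 π = 8.59 − 1.0 + 0.5 × 2.4 − 0.5 × (-1.3) = 9.44
π = 9.44 / 1.5 = 6.29

6.29%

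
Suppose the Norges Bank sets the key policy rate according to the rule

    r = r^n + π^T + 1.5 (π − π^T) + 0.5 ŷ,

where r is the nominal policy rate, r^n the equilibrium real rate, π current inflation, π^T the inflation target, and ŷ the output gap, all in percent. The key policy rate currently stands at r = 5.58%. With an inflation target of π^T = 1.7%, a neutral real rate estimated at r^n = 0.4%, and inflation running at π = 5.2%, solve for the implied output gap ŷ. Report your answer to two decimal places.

-3.54%

0.5 ŷ = 5.58 − 0.4 − 1.7 − 1.5 × (5.2 − 1.7) = -1.77
ŷ = -1.77 / 0.5 = -3.54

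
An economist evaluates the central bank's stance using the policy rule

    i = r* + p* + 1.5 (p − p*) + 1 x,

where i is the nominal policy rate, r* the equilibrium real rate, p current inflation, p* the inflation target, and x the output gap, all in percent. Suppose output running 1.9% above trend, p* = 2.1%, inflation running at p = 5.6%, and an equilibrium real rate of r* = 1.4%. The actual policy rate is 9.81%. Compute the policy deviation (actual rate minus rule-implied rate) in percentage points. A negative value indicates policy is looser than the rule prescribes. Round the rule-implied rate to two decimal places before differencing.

Output 1.9% above potential → x = 1.9.
i = 1.4 + 2.1 + 1.5 × (5.6 − 2.1) + 1 × 1.9
   = 1.4 + 2.1 + 5.25 + 1.9 = 10.65
Deviation = 9.81 − 10.65 = -0.84 pp.

-0.84 pp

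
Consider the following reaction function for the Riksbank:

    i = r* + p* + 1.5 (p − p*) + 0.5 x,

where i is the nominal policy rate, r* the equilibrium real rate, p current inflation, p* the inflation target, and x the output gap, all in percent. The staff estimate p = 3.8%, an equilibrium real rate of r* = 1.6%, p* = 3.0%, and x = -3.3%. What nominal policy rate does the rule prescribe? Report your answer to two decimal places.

4.15%

i = 1.6 + 3.0 + 1.5 × (3.8 − 3.0) + 0.5 × (-3.3)
   = 1.6 + 3 + 1.2 − 1.65 = 4.15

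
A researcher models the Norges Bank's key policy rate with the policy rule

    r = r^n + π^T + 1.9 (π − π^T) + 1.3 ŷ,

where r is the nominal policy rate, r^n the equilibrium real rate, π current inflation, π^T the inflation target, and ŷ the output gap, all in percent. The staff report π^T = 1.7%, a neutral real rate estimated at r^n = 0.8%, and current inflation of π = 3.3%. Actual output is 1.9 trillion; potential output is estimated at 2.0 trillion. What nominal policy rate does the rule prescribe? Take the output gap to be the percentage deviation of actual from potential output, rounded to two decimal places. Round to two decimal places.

-0.96%

Output gap = 100 × (1.9 − 2.0) / 2.0 = -5.00%.
r = 0.80 + 1.70 + 1.9 × (3.30 − 1.70) + 1.3 × (-5.00)
   = 0.80 + 1.7 + 3.04 − 6.5 = -0.96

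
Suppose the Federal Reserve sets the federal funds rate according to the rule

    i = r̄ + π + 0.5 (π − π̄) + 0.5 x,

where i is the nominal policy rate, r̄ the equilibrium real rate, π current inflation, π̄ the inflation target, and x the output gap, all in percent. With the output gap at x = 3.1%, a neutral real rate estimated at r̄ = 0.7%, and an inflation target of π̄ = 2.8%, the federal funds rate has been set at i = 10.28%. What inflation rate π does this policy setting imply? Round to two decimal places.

6.29%

Collecting π: i = r̄ + (1 + 0.5) π − 0.5 π̄ + 0.5 x
1.5 π = 10.28 − 0.7 + 0.5 × 2.8 − 0.5 × 3.1 = 9.43
π = 9.43 / 1.5 = 6.29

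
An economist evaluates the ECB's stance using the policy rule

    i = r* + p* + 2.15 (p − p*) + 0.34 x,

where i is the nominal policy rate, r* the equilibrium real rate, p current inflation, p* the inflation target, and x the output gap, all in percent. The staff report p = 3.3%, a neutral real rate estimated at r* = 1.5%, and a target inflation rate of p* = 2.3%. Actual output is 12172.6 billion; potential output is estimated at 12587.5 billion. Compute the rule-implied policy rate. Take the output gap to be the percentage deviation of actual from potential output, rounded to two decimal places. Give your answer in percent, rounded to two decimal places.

4.83%

Output gap = 100 × (12172.6 − 12587.5) / 12587.5 = -3.30%.
i = 1.50 + 2.30 + 2.15 × (3.30 − 2.30) + 0.34 × (-3.30)
   = 1.50 + 2.3 + 2.15 − 1.122 = 4.83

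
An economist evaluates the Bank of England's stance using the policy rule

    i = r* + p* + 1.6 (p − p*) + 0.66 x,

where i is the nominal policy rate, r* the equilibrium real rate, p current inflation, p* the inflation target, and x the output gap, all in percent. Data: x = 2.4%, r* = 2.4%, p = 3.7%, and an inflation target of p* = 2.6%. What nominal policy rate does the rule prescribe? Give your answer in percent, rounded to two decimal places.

8.34%

i = 2.4 + 2.6 + 1.6 × (3.7 − 2.6) + 0.66 × 2.4
   = 2.4 + 2.6 + 1.76 + 1.584 = 8.34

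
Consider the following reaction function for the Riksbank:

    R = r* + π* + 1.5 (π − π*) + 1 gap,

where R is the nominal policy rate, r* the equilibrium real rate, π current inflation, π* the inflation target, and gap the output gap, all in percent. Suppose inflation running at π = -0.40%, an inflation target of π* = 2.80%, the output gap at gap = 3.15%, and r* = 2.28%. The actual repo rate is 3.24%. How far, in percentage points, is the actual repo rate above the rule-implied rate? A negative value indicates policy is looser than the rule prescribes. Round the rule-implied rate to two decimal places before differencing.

-0.19 pp

R = 2.28 + 2.80 + 1.5 × (-0.40 − 2.80) + 1 × 3.15
   = 2.28 + 2.8 − 4.8 + 3.15 = 3.43
Deviation = 3.24 − 3.43 = -0.19 pp.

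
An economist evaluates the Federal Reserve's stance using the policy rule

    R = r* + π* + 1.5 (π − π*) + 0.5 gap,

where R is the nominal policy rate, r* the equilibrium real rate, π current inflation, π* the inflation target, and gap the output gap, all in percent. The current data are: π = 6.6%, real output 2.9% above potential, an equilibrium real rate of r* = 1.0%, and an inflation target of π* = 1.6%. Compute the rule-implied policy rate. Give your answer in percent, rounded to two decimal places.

Output 2.9% above potential → gap = 2.9.
R = 1.0 + 1.6 + 1.5 × (6.6 − 1.6) + 0.5 × 2.9
   = 1.0 + 1.6 + 7.5 + 1.45 = 11.55

11.55%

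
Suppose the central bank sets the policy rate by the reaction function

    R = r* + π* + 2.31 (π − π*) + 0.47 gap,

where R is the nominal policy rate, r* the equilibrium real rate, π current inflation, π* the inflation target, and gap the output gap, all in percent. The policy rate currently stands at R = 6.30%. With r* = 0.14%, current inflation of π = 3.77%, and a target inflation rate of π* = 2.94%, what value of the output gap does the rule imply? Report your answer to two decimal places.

0.47 gap = 6.30 − 0.14 − 2.94 − 2.31 × (3.77 − 2.94) = 1.3027
gap = 1.3027 / 0.47 = 2.77

2.77%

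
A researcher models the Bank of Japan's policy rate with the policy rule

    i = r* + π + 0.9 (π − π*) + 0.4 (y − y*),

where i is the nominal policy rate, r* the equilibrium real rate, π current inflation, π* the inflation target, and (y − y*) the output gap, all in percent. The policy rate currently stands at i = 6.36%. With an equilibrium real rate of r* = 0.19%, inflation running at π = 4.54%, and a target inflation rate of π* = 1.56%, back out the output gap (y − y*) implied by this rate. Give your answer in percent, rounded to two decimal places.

-2.63%

0.4 (y − y*) = 6.36 − 0.19 − 4.54 − 0.9 × (4.54 − 1.56) = -1.052
(y − y*) = -1.052 / 0.4 = -2.63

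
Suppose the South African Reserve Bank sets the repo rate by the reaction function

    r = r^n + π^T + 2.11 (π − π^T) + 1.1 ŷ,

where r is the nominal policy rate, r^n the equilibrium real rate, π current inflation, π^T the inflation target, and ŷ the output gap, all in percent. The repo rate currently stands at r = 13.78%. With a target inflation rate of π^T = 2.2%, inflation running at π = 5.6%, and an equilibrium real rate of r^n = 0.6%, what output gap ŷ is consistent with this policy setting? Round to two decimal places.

3.46%

1.1 ŷ = 13.78 − 0.6 − 2.2 − 2.11 × (5.6 − 2.2) = 3.806
ŷ = 3.806 / 1.1 = 3.46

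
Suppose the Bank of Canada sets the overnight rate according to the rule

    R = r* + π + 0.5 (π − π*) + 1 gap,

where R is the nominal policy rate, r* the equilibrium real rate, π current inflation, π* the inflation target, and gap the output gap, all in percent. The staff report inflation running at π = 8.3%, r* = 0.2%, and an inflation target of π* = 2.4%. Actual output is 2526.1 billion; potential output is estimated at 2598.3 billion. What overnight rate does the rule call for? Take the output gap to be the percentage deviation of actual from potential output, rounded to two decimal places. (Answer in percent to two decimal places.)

8.67%

Output gap = 100 × (2526.1 − 2598.3) / 2598.3 = -2.78%.
R = 0.20 + 8.30 + 0.5 × (8.30 − 2.40) + 1 × (-2.78)
   = 0.20 + 8.3 + 2.95 − 2.78 = 8.67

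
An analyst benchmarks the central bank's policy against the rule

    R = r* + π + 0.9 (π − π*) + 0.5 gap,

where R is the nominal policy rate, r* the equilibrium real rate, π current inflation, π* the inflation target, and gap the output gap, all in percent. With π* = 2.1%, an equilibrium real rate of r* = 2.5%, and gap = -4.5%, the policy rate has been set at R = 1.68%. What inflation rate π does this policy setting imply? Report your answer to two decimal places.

Collecting π: R = r* + (1 + 0.9) π − 0.9 π* + 0.5 gap
1.9 π = 1.68 − 2.5 + 0.9 × 2.1 − 0.5 × (-4.5) = 3.32
π = 3.32 / 1.9 = 1.75

1.75%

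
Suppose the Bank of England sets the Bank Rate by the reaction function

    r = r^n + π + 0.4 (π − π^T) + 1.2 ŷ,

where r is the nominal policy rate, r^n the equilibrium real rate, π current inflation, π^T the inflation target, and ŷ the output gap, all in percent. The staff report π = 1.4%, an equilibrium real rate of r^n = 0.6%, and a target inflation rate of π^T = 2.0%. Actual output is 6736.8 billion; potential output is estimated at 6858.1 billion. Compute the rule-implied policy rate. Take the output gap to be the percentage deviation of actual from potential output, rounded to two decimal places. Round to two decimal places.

-0.36%

Output gap = 100 × (6736.8 − 6858.1) / 6858.1 = -1.77%.
r = 0.60 + 1.40 + 0.4 × (1.40 − 2.00) + 1.2 × (-1.77)
   = 0.60 + 1.4 − 0.24 − 2.124 = -0.36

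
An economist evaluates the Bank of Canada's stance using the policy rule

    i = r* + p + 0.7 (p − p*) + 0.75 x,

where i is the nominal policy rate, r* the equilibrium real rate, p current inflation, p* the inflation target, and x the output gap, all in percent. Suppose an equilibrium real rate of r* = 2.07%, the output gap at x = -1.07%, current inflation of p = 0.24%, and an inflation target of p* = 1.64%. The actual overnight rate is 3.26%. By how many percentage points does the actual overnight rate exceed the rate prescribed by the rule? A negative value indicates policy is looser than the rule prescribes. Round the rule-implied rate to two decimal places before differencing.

i = 2.07 + 0.24 + 0.7 × (0.24 − 1.64) + 0.75 × (-1.07)
   = 2.07 + 0.24 − 0.98 − 0.8025 = 0.53
Deviation = 3.26 − 0.53 = 2.73 pp.

2.73 pp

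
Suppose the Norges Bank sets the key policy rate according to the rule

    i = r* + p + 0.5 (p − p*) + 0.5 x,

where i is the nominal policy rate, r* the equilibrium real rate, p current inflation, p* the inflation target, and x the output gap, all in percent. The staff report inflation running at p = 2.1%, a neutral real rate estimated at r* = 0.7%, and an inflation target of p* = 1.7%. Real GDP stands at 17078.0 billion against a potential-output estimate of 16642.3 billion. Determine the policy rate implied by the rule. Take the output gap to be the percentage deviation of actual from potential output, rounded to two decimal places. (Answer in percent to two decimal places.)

Output gap = 100 × (17078.0 − 16642.3) / 16642.3 = 2.62%.
i = 0.70 + 2.10 + 0.5 × (2.10 − 1.70) + 0.5 × 2.62
   = 0.70 + 2.1 + 0.2 + 1.31 = 4.31

4.31%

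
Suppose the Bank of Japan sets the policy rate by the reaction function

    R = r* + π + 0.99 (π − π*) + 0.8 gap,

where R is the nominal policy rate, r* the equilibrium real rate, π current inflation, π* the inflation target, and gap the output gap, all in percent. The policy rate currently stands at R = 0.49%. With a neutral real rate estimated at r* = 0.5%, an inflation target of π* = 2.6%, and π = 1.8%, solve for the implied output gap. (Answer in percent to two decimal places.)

-1.27%

0.8 gap = 0.49 − 0.5 − 1.8 − 0.99 × (1.8 − 2.6) = -1.018
gap = -1.018 / 0.8 = -1.27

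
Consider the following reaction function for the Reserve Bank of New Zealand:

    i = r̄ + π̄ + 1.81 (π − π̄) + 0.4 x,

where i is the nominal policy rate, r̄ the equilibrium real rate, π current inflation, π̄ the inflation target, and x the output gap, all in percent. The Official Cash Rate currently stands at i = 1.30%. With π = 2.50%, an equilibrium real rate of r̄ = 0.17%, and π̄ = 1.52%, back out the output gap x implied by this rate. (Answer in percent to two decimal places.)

0.4 x = 1.30 − 0.17 − 1.52 − 1.81 × (2.50 − 1.52) = -2.1638
x = -2.1638 / 0.4 = -5.41

-5.41%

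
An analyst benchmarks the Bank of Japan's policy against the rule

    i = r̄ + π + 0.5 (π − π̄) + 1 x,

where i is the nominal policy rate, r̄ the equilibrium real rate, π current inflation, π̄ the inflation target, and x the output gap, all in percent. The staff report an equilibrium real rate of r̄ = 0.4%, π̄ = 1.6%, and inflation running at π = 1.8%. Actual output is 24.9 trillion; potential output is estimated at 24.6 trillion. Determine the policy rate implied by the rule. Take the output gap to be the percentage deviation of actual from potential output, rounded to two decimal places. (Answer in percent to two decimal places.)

Output gap = 100 × (24.9 − 24.6) / 24.6 = 1.22%.
i = 0.40 + 1.80 + 0.5 × (1.80 − 1.60) + 1 × 1.22
   = 0.40 + 1.8 + 0.1 + 1.22 = 3.52

3.52%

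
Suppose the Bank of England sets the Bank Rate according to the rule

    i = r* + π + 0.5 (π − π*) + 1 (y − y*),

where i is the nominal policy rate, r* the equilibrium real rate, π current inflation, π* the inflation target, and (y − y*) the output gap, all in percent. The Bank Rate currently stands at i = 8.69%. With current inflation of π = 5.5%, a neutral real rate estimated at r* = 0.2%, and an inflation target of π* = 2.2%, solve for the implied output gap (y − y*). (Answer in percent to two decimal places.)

1.34%

1 (y − y*) = 8.69 − 0.2 − 5.5 − 0.5 × (5.5 − 2.2) = 1.34
(y − y*) = 1.34 / 1 = 1.34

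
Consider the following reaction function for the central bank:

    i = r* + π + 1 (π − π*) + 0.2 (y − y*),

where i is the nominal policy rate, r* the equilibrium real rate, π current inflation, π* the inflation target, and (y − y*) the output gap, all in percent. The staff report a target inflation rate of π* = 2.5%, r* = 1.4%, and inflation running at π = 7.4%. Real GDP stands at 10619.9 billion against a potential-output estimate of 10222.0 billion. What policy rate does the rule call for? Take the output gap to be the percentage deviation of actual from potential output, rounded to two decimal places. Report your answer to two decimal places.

Output gap = 100 × (10619.9 − 10222.0) / 10222.0 = 3.89%.
i = 1.40 + 7.40 + 1 × (7.40 − 2.50) + 0.2 × 3.89
   = 1.40 + 7.4 + 4.9 + 0.778 = 14.48

14.48%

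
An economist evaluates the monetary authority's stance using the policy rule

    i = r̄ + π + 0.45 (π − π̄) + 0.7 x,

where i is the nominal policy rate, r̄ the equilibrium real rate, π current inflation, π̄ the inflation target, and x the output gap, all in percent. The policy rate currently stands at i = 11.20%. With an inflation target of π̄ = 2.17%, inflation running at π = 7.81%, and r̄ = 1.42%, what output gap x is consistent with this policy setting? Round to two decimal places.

0.7 x = 11.20 − 1.42 − 7.81 − 0.45 × (7.81 − 2.17) = -0.568
x = -0.568 / 0.7 = -0.81

-0.81%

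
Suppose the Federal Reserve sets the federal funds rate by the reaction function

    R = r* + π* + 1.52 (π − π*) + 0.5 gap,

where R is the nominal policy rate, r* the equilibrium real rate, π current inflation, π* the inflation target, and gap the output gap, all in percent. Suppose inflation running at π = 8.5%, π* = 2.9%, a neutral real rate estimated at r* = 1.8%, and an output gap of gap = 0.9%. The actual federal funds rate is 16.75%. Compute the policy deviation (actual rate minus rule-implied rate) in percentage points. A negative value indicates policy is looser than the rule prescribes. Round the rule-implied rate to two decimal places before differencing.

R = 1.8 + 2.9 + 1.52 × (8.5 − 2.9) + 0.5 × 0.9
   = 1.8 + 2.9 + 8.512 + 0.45 = 13.66
Deviation = 16.75 − 13.66 = 3.09 pp.

3.09 pp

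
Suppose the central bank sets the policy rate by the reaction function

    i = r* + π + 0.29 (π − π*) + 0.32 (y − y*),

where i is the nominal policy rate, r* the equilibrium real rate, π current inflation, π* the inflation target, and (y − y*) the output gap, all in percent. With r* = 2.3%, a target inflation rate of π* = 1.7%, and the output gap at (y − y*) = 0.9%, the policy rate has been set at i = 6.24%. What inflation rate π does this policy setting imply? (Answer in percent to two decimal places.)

3.21%

Collecting π: i = r* + (1 + 0.29) π − 0.29 π* + 0.32 (y − y*)
1.29 π = 6.24 − 2.3 + 0.29 × 1.7 − 0.32 × 0.9 = 4.145
π = 4.145 / 1.29 = 3.21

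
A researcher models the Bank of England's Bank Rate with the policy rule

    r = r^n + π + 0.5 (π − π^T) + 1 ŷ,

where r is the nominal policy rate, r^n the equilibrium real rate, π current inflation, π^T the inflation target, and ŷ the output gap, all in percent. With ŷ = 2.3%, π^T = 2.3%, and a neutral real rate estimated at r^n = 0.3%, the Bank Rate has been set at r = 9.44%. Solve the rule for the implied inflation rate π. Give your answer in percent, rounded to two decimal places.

5.33%

Collecting π: r = r^n + (1 + 0.5) π − 0.5 π^T + 1 ŷ
1.5 π = 9.44 − 0.3 + 0.5 × 2.3 − 1 × 2.3 = 7.99
π = 7.99 / 1.5 = 5.33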